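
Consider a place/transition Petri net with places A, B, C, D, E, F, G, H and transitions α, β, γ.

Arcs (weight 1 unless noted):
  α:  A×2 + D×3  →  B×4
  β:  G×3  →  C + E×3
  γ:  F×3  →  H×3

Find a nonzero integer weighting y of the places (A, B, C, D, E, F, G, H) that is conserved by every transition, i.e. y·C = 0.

y = (A:2, B:1, C:0, D:0, E:0, F:0, G:0, H:0)

Incidence matrix C (rows=places, cols=transitions):
        α    β    γ
    A  -2    0    0
    B   4    0    0
    C   0    1    0
    D  -3    0    0
    E   0    3    0
    F   0    0   -3
    G   0   -3    0
    H   0    0    3

Candidate y = [2, 1, 0, 0, 0, 0, 0, 0]; check y·C column-wise:
  col α: 2·-2 + 1·4 + 0·-3 = 0
  col β: 2·0 + 1·0 + 0·1 + 0·3 + 0·-3 = 0
  col γ: 2·0 + 1·0 + 0·-3 + 0·3 = 0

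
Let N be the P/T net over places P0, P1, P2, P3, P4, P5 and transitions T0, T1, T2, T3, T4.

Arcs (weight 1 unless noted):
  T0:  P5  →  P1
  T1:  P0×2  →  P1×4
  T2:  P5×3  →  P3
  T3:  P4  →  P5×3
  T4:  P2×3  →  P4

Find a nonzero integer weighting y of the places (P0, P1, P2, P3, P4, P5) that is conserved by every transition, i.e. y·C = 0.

Incidence matrix C (rows=places, cols=transitions):
       T0   T1   T2   T3   T4
   P0   0   -2    0    0    0
   P1   1    4    0    0    0
   P2   0    0    0    0   -3
   P3   0    0    1    0    0
   P4   0    0    0   -1    1
   P5  -1    0   -3    3    0

Candidate y = [2, 1, 1, 3, 3, 1]; check y·C column-wise:
  col T0: 2·0 + 1·1 + 1·0 + 3·0 + 3·0 + 1·-1 = 0
  col T1: 2·-2 + 1·4 + 1·0 + 3·0 + 3·0 + 1·0 = 0
  col T2: 2·0 + 1·0 + 1·0 + 3·1 + 3·0 + 1·-3 = 0
  col T3: 2·0 + 1·0 + 1·0 + 3·0 + 3·-1 + 1·3 = 0
  col T4: 2·0 + 1·0 + 1·-3 + 3·0 + 3·1 + 1·0 = 0

y = (P0:2, P1:1, P2:1, P3:3, P4:3, P5:1)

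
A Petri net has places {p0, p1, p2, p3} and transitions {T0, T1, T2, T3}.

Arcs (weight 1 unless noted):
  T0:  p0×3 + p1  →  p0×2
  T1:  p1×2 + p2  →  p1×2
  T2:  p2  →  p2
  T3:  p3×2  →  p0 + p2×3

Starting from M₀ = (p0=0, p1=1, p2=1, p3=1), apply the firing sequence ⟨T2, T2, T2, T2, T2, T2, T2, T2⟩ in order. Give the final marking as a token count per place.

(p0=0, p1=1, p2=1, p3=1)

step 1: fire T2:  (p0=0, p1=1, p2=1, p3=1) → (p0=0, p1=1, p2=1, p3=1)
step 2: fire T2:  (p0=0, p1=1, p2=1, p3=1) → (p0=0, p1=1, p2=1, p3=1)
step 3: fire T2:  (p0=0, p1=1, p2=1, p3=1) → (p0=0, p1=1, p2=1, p3=1)
step 4: fire T2:  (p0=0, p1=1, p2=1, p3=1) → (p0=0, p1=1, p2=1, p3=1)
step 5: fire T2:  (p0=0, p1=1, p2=1, p3=1) → (p0=0, p1=1, p2=1, p3=1)
step 6: fire T2:  (p0=0, p1=1, p2=1, p3=1) → (p0=0, p1=1, p2=1, p3=1)
step 7: fire T2:  (p0=0, p1=1, p2=1, p3=1) → (p0=0, p1=1, p2=1, p3=1)
step 8: fire T2:  (p0=0, p1=1, p2=1, p3=1) → (p0=0, p1=1, p2=1, p3=1)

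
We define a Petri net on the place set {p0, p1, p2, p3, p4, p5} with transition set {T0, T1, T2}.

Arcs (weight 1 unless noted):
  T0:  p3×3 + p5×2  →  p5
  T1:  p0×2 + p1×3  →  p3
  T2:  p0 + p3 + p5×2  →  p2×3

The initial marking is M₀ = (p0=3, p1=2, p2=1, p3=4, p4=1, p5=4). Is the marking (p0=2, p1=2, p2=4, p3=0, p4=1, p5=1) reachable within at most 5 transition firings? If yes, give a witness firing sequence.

step 1: fire T0:  (p0=3, p1=2, p2=1, p3=4, p4=1, p5=4) → (p0=3, p1=2, p2=1, p3=1, p4=1, p5=3)
step 2: fire T2:  (p0=3, p1=2, p2=1, p3=1, p4=1, p5=3) → (p0=2, p1=2, p2=4, p3=0, p4=1, p5=1)

YES — reachable via ⟨T0, T2⟩ (2 firings)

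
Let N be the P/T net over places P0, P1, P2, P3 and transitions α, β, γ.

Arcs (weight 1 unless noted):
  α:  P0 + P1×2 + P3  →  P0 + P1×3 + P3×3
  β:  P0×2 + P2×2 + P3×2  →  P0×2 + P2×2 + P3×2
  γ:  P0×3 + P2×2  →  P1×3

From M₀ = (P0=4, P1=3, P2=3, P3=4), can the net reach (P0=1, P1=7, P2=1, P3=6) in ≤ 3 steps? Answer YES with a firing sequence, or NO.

step 1: fire α:  (P0=4, P1=3, P2=3, P3=4) → (P0=4, P1=4, P2=3, P3=6)
step 2: fire γ:  (P0=4, P1=4, P2=3, P3=6) → (P0=1, P1=7, P2=1, P3=6)

YES — reachable via ⟨α, γ⟩ (2 firings)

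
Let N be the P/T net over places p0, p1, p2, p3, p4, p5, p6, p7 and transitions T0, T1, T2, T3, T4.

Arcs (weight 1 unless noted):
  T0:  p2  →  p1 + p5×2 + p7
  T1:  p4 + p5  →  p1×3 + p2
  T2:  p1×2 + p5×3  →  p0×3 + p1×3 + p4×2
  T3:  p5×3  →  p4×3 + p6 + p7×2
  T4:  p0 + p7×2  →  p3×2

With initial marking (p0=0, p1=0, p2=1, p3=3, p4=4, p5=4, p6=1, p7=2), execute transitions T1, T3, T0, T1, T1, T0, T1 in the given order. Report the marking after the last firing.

(p0=0, p1=14, p2=3, p3=3, p4=3, p5=1, p6=2, p7=6)

step 1: fire T1:  (p0=0, p1=0, p2=1, p3=3, p4=4, p5=4, p6=1, p7=2) → (p0=0, p1=3, p2=2, p3=3, p4=3, p5=3, p6=1, p7=2)
step 2: fire T3:  (p0=0, p1=3, p2=2, p3=3, p4=3, p5=3, p6=1, p7=2) → (p0=0, p1=3, p2=2, p3=3, p4=6, p5=0, p6=2, p7=4)
step 3: fire T0:  (p0=0, p1=3, p2=2, p3=3, p4=6, p5=0, p6=2, p7=4) → (p0=0, p1=4, p2=1, p3=3, p4=6, p5=2, p6=2, p7=5)
step 4: fire T1:  (p0=0, p1=4, p2=1, p3=3, p4=6, p5=2, p6=2, p7=5) → (p0=0, p1=7, p2=2, p3=3, p4=5, p5=1, p6=2, p7=5)
step 5: fire T1:  (p0=0, p1=7, p2=2, p3=3, p4=5, p5=1, p6=2, p7=5) → (p0=0, p1=10, p2=3, p3=3, p4=4, p5=0, p6=2, p7=5)
step 6: fire T0:  (p0=0, p1=10, p2=3, p3=3, p4=4, p5=0, p6=2, p7=5) → (p0=0, p1=11, p2=2, p3=3, p4=4, p5=2, p6=2, p7=6)
step 7: fire T1:  (p0=0, p1=11, p2=2, p3=3, p4=4, p5=2, p6=2, p7=6) → (p0=0, p1=14, p2=3, p3=3, p4=3, p5=1, p6=2, p7=6)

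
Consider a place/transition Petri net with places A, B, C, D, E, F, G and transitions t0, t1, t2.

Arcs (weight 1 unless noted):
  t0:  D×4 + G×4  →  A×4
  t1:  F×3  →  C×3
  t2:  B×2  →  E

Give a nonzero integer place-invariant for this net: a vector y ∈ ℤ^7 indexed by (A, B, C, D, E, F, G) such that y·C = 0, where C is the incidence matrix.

Incidence matrix C (rows=places, cols=transitions):
       t0   t1   t2
    A   4    0    0
    B   0    0   -2
    C   0    3    0
    D  -4    0    0
    E   0    0    1
    F   0   -3    0
    G  -4    0    0

Candidate y = [1, 0, 0, 1, 0, 0, 0]; check y·C column-wise:
  col t0: 1·4 + 1·-4 + 0·-4 = 0
  col t1: 1·0 + 0·3 + 1·0 + 0·-3 = 0
  col t2: 1·0 + 0·-2 + 1·0 + 0·1 = 0

y = (A:1, B:0, C:0, D:1, E:0, F:0, G:0)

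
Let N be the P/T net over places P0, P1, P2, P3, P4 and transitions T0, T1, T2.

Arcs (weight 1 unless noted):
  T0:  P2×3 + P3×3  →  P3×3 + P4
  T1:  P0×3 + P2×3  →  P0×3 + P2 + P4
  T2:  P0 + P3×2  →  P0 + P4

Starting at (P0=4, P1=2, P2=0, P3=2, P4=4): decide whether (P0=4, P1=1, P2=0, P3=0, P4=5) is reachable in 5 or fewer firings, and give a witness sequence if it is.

depth 0: 1 marking
depth 1: 2 markings reached so far
depth 2: 2 markings reached so far
(frontier empty at depth 2; search complete)
target is not among the 2 markings reachable within 5 steps

NO — not reachable within 5 firings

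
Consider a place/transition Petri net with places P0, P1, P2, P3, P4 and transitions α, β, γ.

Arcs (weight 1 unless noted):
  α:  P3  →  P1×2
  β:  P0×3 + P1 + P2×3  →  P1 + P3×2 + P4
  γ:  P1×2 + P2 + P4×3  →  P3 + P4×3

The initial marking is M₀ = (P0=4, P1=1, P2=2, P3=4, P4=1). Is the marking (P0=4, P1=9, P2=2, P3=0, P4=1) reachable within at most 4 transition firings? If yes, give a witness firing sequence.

YES — reachable via ⟨α, α, α, α⟩ (4 firings)

step 1: fire α:  (P0=4, P1=1, P2=2, P3=4, P4=1) → (P0=4, P1=3, P2=2, P3=3, P4=1)
step 2: fire α:  (P0=4, P1=3, P2=2, P3=3, P4=1) → (P0=4, P1=5, P2=2, P3=2, P4=1)
step 3: fire α:  (P0=4, P1=5, P2=2, P3=2, P4=1) → (P0=4, P1=7, P2=2, P3=1, P4=1)
step 4: fire α:  (P0=4, P1=7, P2=2, P3=1, P4=1) → (P0=4, P1=9, P2=2, P3=0, P4=1)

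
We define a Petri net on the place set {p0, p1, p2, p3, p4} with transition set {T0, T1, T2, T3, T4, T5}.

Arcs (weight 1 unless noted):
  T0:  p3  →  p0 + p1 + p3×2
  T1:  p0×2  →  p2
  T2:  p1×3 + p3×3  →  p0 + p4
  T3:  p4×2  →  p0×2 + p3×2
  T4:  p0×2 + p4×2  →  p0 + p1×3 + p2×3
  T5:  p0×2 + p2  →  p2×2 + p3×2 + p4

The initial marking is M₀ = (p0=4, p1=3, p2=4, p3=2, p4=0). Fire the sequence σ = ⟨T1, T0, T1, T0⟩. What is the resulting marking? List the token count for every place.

(p0=2, p1=5, p2=6, p3=4, p4=0)

step 1: fire T1:  (p0=4, p1=3, p2=4, p3=2, p4=0) → (p0=2, p1=3, p2=5, p3=2, p4=0)
step 2: fire T0:  (p0=2, p1=3, p2=5, p3=2, p4=0) → (p0=3, p1=4, p2=5, p3=3, p4=0)
step 3: fire T1:  (p0=3, p1=4, p2=5, p3=3, p4=0) → (p0=1, p1=4, p2=6, p3=3, p4=0)
step 4: fire T0:  (p0=1, p1=4, p2=6, p3=3, p4=0) → (p0=2, p1=5, p2=6, p3=4, p4=0)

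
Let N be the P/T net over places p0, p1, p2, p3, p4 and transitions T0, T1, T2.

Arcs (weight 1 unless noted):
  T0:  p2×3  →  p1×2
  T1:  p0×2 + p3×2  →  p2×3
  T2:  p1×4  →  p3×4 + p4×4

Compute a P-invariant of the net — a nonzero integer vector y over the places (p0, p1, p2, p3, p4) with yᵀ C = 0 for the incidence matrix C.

y = (p0:0, p1:3, p2:2, p3:3, p4:0)

Incidence matrix C (rows=places, cols=transitions):
       T0   T1   T2
   p0   0   -2    0
   p1   2    0   -4
   p2  -3    3    0
   p3   0   -2    4
   p4   0    0    4

Candidate y = [0, 3, 2, 3, 0]; check y·C column-wise:
  col T0: 3·2 + 2·-3 + 3·0 = 0
  col T1: 0·-2 + 3·0 + 2·3 + 3·-2 = 0
  col T2: 3·-4 + 2·0 + 3·4 + 0·4 = 0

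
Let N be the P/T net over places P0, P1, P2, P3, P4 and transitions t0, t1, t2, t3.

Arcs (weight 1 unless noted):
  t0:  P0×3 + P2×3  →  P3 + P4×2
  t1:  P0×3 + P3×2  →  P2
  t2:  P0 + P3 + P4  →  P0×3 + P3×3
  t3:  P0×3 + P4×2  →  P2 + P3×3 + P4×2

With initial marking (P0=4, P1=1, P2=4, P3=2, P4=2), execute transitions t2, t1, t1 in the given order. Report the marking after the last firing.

step 1: fire t2:  (P0=4, P1=1, P2=4, P3=2, P4=2) → (P0=6, P1=1, P2=4, P3=4, P4=1)
step 2: fire t1:  (P0=6, P1=1, P2=4, P3=4, P4=1) → (P0=3, P1=1, P2=5, P3=2, P4=1)
step 3: fire t1:  (P0=3, P1=1, P2=5, P3=2, P4=1) → (P0=0, P1=1, P2=6, P3=0, P4=1)

(P0=0, P1=1, P2=6, P3=0, P4=1)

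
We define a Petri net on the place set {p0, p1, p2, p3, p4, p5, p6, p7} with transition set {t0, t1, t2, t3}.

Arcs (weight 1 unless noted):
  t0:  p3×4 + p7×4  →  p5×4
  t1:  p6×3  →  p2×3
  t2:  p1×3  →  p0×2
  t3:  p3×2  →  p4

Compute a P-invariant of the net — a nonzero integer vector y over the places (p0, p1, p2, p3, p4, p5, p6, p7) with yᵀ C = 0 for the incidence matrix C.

Incidence matrix C (rows=places, cols=transitions):
       t0   t1   t2   t3
   p0   0    0    2    0
   p1   0    0   -3    0
   p2   0    3    0    0
   p3  -4    0    0   -2
   p4   0    0    0    1
   p5   4    0    0    0
   p6   0   -3    0    0
   p7  -4    0    0    0

Candidate y = [3, 2, 0, 0, 0, 0, 0, 0]; check y·C column-wise:
  col t0: 3·0 + 2·0 + 0·-4 + 0·4 + 0·-4 = 0
  col t1: 3·0 + 2·0 + 0·3 + 0·-3 = 0
  col t2: 3·2 + 2·-3 = 0
  col t3: 3·0 + 2·0 + 0·-2 + 0·1 = 0

y = (p0:3, p1:2, p2:0, p3:0, p4:0, p5:0, p6:0, p7:0)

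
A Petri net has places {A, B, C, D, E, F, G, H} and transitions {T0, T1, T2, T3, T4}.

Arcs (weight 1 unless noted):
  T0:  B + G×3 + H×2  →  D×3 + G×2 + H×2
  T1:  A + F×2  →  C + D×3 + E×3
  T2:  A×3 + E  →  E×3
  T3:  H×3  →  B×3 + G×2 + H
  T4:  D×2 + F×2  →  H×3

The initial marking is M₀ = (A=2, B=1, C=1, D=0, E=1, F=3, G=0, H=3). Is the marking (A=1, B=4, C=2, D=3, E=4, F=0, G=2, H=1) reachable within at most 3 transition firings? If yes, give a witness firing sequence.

NO — not reachable within 3 firings

depth 0: 1 marking
depth 1: 3 markings reached so far
depth 2: 4 markings reached so far
depth 3: 4 markings reached so far
(frontier empty at depth 3; search complete)
target is not among the 4 markings reachable within 3 steps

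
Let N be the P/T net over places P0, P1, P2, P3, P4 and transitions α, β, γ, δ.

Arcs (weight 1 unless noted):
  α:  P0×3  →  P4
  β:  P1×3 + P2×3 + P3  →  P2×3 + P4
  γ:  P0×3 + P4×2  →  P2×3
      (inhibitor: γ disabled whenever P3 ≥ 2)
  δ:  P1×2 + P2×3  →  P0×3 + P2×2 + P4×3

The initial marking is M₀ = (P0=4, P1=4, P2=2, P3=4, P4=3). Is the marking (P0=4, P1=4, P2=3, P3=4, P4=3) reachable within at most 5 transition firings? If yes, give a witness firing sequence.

depth 0: 1 marking
depth 1: 2 markings reached so far
depth 2: 2 markings reached so far
(frontier empty at depth 2; search complete)
target is not among the 2 markings reachable within 5 steps

NO — not reachable within 5 firings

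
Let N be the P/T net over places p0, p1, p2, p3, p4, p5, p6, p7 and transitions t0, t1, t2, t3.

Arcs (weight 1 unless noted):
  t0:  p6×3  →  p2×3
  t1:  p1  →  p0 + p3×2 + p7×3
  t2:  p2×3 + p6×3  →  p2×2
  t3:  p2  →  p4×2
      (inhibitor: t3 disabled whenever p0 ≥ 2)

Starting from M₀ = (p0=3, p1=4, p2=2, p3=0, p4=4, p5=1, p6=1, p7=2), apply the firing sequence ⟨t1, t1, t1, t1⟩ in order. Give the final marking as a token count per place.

step 1: fire t1:  (p0=3, p1=4, p2=2, p3=0, p4=4, p5=1, p6=1, p7=2) → (p0=4, p1=3, p2=2, p3=2, p4=4, p5=1, p6=1, p7=5)
step 2: fire t1:  (p0=4, p1=3, p2=2, p3=2, p4=4, p5=1, p6=1, p7=5) → (p0=5, p1=2, p2=2, p3=4, p4=4, p5=1, p6=1, p7=8)
step 3: fire t1:  (p0=5, p1=2, p2=2, p3=4, p4=4, p5=1, p6=1, p7=8) → (p0=6, p1=1, p2=2, p3=6, p4=4, p5=1, p6=1, p7=11)
step 4: fire t1:  (p0=6, p1=1, p2=2, p3=6, p4=4, p5=1, p6=1, p7=11) → (p0=7, p1=0, p2=2, p3=8, p4=4, p5=1, p6=1, p7=14)

(p0=7, p1=0, p2=2, p3=8, p4=4, p5=1, p6=1, p7=14)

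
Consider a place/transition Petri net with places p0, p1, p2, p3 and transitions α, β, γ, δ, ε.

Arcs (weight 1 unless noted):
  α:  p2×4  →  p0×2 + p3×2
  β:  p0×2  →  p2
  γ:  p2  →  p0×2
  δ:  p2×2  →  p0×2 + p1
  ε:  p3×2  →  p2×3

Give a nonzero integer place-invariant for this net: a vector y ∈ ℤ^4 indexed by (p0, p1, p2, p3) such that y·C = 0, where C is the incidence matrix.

y = (p0:1, p1:2, p2:2, p3:3)

Incidence matrix C (rows=places, cols=transitions):
        α    β    γ    δ    ε
   p0   2   -2    2    2    0
   p1   0    0    0    1    0
   p2  -4    1   -1   -2    3
   p3   2    0    0    0   -2

Candidate y = [1, 2, 2, 3]; check y·C column-wise:
  col α: 1·2 + 2·0 + 2·-4 + 3·2 = 0
  col β: 1·-2 + 2·0 + 2·1 + 3·0 = 0
  col γ: 1·2 + 2·0 + 2·-1 + 3·0 = 0
  col δ: 1·2 + 2·1 + 2·-2 + 3·0 = 0
  col ε: 1·0 + 2·0 + 2·3 + 3·-2 = 0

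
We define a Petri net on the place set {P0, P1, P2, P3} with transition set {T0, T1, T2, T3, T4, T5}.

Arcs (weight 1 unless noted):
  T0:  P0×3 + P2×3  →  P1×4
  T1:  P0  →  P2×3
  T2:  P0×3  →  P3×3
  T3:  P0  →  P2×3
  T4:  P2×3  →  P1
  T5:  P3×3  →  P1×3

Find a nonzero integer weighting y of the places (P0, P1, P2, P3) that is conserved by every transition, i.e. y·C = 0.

y = (P0:3, P1:3, P2:1, P3:3)

Incidence matrix C (rows=places, cols=transitions):
       T0   T1   T2   T3   T4   T5
   P0  -3   -1   -3   -1    0    0
   P1   4    0    0    0    1    3
   P2  -3    3    0    3   -3    0
   P3   0    0    3    0    0   -3

Candidate y = [3, 3, 1, 3]; check y·C column-wise:
  col T0: 3·-3 + 3·4 + 1·-3 + 3·0 = 0
  col T1: 3·-1 + 3·0 + 1·3 + 3·0 = 0
  col T2: 3·-3 + 3·0 + 1·0 + 3·3 = 0
  col T3: 3·-1 + 3·0 + 1·3 + 3·0 = 0
  col T4: 3·0 + 3·1 + 1·-3 + 3·0 = 0
  col T5: 3·0 + 3·3 + 1·0 + 3·-3 = 0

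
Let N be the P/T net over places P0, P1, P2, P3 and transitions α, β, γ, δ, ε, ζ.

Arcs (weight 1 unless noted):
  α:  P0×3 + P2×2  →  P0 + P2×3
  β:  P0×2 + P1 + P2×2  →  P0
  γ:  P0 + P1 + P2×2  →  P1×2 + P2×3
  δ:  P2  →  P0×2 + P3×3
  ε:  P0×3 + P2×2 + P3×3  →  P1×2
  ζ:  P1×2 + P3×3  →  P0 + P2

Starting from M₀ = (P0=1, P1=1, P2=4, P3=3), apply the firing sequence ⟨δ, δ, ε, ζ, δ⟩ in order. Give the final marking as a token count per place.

(P0=5, P1=1, P2=0, P3=6)

step 1: fire δ:  (P0=1, P1=1, P2=4, P3=3) → (P0=3, P1=1, P2=3, P3=6)
step 2: fire δ:  (P0=3, P1=1, P2=3, P3=6) → (P0=5, P1=1, P2=2, P3=9)
step 3: fire ε:  (P0=5, P1=1, P2=2, P3=9) → (P0=2, P1=3, P2=0, P3=6)
step 4: fire ζ:  (P0=2, P1=3, P2=0, P3=6) → (P0=3, P1=1, P2=1, P3=3)
step 5: fire δ:  (P0=3, P1=1, P2=1, P3=3) → (P0=5, P1=1, P2=0, P3=6)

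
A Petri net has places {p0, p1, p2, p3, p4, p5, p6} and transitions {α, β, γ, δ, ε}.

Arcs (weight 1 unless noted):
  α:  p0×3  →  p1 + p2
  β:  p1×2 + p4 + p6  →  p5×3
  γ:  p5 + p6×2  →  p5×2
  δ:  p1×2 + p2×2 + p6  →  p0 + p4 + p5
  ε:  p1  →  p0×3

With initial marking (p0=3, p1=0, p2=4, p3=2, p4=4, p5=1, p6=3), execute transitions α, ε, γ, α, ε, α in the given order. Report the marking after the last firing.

(p0=0, p1=1, p2=7, p3=2, p4=4, p5=2, p6=1)

step 1: fire α:  (p0=3, p1=0, p2=4, p3=2, p4=4, p5=1, p6=3) → (p0=0, p1=1, p2=5, p3=2, p4=4, p5=1, p6=3)
step 2: fire ε:  (p0=0, p1=1, p2=5, p3=2, p4=4, p5=1, p6=3) → (p0=3, p1=0, p2=5, p3=2, p4=4, p5=1, p6=3)
step 3: fire γ:  (p0=3, p1=0, p2=5, p3=2, p4=4, p5=1, p6=3) → (p0=3, p1=0, p2=5, p3=2, p4=4, p5=2, p6=1)
step 4: fire α:  (p0=3, p1=0, p2=5, p3=2, p4=4, p5=2, p6=1) → (p0=0, p1=1, p2=6, p3=2, p4=4, p5=2, p6=1)
step 5: fire ε:  (p0=0, p1=1, p2=6, p3=2, p4=4, p5=2, p6=1) → (p0=3, p1=0, p2=6, p3=2, p4=4, p5=2, p6=1)
step 6: fire α:  (p0=3, p1=0, p2=6, p3=2, p4=4, p5=2, p6=1) → (p0=0, p1=1, p2=7, p3=2, p4=4, p5=2, p6=1)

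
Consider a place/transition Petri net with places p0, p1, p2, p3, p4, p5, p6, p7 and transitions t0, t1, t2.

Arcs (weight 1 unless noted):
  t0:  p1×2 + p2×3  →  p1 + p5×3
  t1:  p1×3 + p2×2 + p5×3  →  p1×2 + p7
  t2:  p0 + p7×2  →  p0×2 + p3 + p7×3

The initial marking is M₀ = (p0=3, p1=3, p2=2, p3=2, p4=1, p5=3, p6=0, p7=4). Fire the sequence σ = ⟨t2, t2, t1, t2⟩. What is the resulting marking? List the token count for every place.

step 1: fire t2:  (p0=3, p1=3, p2=2, p3=2, p4=1, p5=3, p6=0, p7=4) → (p0=4, p1=3, p2=2, p3=3, p4=1, p5=3, p6=0, p7=5)
step 2: fire t2:  (p0=4, p1=3, p2=2, p3=3, p4=1, p5=3, p6=0, p7=5) → (p0=5, p1=3, p2=2, p3=4, p4=1, p5=3, p6=0, p7=6)
step 3: fire t1:  (p0=5, p1=3, p2=2, p3=4, p4=1, p5=3, p6=0, p7=6) → (p0=5, p1=2, p2=0, p3=4, p4=1, p5=0, p6=0, p7=7)
step 4: fire t2:  (p0=5, p1=2, p2=0, p3=4, p4=1, p5=0, p6=0, p7=7) → (p0=6, p1=2, p2=0, p3=5, p4=1, p5=0, p6=0, p7=8)

(p0=6, p1=2, p2=0, p3=5, p4=1, p5=0, p6=0, p7=8)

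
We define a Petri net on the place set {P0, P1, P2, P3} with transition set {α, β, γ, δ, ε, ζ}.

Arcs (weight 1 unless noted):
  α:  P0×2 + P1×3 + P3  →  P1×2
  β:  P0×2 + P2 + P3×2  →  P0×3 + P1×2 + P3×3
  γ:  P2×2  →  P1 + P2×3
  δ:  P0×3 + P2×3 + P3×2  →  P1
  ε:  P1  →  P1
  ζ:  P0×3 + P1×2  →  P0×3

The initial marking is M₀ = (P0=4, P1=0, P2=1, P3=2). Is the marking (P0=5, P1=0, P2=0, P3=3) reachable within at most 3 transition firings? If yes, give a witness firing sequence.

YES — reachable via ⟨β, ζ⟩ (2 firings)

step 1: fire β:  (P0=4, P1=0, P2=1, P3=2) → (P0=5, P1=2, P2=0, P3=3)
step 2: fire ζ:  (P0=5, P1=2, P2=0, P3=3) → (P0=5, P1=0, P2=0, P3=3)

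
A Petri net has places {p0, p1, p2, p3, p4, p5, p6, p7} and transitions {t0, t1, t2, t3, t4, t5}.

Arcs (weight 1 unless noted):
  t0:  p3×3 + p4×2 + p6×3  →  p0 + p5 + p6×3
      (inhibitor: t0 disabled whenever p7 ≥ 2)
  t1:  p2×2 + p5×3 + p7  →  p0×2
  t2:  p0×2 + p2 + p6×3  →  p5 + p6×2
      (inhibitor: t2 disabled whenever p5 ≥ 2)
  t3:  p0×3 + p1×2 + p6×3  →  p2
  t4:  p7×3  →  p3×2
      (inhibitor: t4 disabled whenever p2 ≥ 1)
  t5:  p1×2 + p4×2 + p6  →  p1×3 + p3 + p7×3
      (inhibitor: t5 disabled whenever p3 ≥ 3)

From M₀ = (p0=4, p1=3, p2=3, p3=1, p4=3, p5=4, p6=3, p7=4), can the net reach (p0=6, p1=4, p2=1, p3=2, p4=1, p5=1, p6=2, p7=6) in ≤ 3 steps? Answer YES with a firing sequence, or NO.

step 1: fire t1:  (p0=4, p1=3, p2=3, p3=1, p4=3, p5=4, p6=3, p7=4) → (p0=6, p1=3, p2=1, p3=1, p4=3, p5=1, p6=3, p7=3)
step 2: fire t5:  (p0=6, p1=3, p2=1, p3=1, p4=3, p5=1, p6=3, p7=3) → (p0=6, p1=4, p2=1, p3=2, p4=1, p5=1, p6=2, p7=6)

YES — reachable via ⟨t1, t5⟩ (2 firings)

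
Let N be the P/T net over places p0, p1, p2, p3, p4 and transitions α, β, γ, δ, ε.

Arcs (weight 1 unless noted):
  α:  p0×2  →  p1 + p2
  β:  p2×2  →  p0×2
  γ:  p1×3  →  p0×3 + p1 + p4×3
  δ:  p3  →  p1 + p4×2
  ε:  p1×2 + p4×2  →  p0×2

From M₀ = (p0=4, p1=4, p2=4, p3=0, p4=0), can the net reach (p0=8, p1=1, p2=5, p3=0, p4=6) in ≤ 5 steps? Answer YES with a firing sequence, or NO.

YES — reachable via ⟨α, γ, γ⟩ (3 firings)

step 1: fire α:  (p0=4, p1=4, p2=4, p3=0, p4=0) → (p0=2, p1=5, p2=5, p3=0, p4=0)
step 2: fire γ:  (p0=2, p1=5, p2=5, p3=0, p4=0) → (p0=5, p1=3, p2=5, p3=0, p4=3)
step 3: fire γ:  (p0=5, p1=3, p2=5, p3=0, p4=3) → (p0=8, p1=1, p2=5, p3=0, p4=6)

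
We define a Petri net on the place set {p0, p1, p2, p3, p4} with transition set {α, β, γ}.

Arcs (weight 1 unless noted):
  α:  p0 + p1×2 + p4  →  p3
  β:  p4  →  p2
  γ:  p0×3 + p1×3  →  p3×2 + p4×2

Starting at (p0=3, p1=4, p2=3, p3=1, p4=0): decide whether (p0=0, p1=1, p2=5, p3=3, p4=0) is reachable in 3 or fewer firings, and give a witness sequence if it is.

YES — reachable via ⟨γ, β, β⟩ (3 firings)

step 1: fire γ:  (p0=3, p1=4, p2=3, p3=1, p4=0) → (p0=0, p1=1, p2=3, p3=3, p4=2)
step 2: fire β:  (p0=0, p1=1, p2=3, p3=3, p4=2) → (p0=0, p1=1, p2=4, p3=3, p4=1)
step 3: fire β:  (p0=0, p1=1, p2=4, p3=3, p4=1) → (p0=0, p1=1, p2=5, p3=3, p4=0)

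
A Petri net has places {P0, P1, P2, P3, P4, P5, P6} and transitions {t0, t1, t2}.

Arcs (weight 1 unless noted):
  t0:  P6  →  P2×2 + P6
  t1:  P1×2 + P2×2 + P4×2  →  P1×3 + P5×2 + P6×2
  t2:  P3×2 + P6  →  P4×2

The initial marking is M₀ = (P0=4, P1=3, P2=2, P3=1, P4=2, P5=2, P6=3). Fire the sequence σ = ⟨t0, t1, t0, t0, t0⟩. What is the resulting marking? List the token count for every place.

step 1: fire t0:  (P0=4, P1=3, P2=2, P3=1, P4=2, P5=2, P6=3) → (P0=4, P1=3, P2=4, P3=1, P4=2, P5=2, P6=3)
step 2: fire t1:  (P0=4, P1=3, P2=4, P3=1, P4=2, P5=2, P6=3) → (P0=4, P1=4, P2=2, P3=1, P4=0, P5=4, P6=5)
step 3: fire t0:  (P0=4, P1=4, P2=2, P3=1, P4=0, P5=4, P6=5) → (P0=4, P1=4, P2=4, P3=1, P4=0, P5=4, P6=5)
step 4: fire t0:  (P0=4, P1=4, P2=4, P3=1, P4=0, P5=4, P6=5) → (P0=4, P1=4, P2=6, P3=1, P4=0, P5=4, P6=5)
step 5: fire t0:  (P0=4, P1=4, P2=6, P3=1, P4=0, P5=4, P6=5) → (P0=4, P1=4, P2=8, P3=1, P4=0, P5=4, P6=5)

(P0=4, P1=4, P2=8, P3=1, P4=0, P5=4, P6=5)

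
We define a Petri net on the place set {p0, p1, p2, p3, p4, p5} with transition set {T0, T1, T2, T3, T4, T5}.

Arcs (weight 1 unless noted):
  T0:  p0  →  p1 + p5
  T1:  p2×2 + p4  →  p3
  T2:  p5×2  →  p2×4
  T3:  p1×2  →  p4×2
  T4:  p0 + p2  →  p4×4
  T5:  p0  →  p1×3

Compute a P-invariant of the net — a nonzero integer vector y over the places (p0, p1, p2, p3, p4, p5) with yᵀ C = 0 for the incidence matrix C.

Incidence matrix C (rows=places, cols=transitions):
       T0   T1   T2   T3   T4   T5
   p0  -1    0    0    0   -1   -1
   p1   1    0    0   -2    0    3
   p2   0   -2    4    0   -1    0
   p3   0    1    0    0    0    0
   p4   0   -1    0    2    4    0
   p5   1    0   -2    0    0    0

Candidate y = [3, 1, 1, 3, 1, 2]; check y·C column-wise:
  col T0: 3·-1 + 1·1 + 1·0 + 3·0 + 1·0 + 2·1 = 0
  col T1: 3·0 + 1·0 + 1·-2 + 3·1 + 1·-1 + 2·0 = 0
  col T2: 3·0 + 1·0 + 1·4 + 3·0 + 1·0 + 2·-2 = 0
  col T3: 3·0 + 1·-2 + 1·0 + 3·0 + 1·2 + 2·0 = 0
  col T4: 3·-1 + 1·0 + 1·-1 + 3·0 + 1·4 + 2·0 = 0
  col T5: 3·-1 + 1·3 + 1·0 + 3·0 + 1·0 + 2·0 = 0

y = (p0:3, p1:1, p2:1, p3:3, p4:1, p5:2)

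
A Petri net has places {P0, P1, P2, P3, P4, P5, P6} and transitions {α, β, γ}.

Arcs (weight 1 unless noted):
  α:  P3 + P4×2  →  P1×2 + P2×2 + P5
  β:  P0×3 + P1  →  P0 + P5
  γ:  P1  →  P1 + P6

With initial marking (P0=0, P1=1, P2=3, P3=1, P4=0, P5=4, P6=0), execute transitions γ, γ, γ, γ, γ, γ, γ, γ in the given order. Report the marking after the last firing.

(P0=0, P1=1, P2=3, P3=1, P4=0, P5=4, P6=8)

step 1: fire γ:  (P0=0, P1=1, P2=3, P3=1, P4=0, P5=4, P6=0) → (P0=0, P1=1, P2=3, P3=1, P4=0, P5=4, P6=1)
step 2: fire γ:  (P0=0, P1=1, P2=3, P3=1, P4=0, P5=4, P6=1) → (P0=0, P1=1, P2=3, P3=1, P4=0, P5=4, P6=2)
step 3: fire γ:  (P0=0, P1=1, P2=3, P3=1, P4=0, P5=4, P6=2) → (P0=0, P1=1, P2=3, P3=1, P4=0, P5=4, P6=3)
step 4: fire γ:  (P0=0, P1=1, P2=3, P3=1, P4=0, P5=4, P6=3) → (P0=0, P1=1, P2=3, P3=1, P4=0, P5=4, P6=4)
step 5: fire γ:  (P0=0, P1=1, P2=3, P3=1, P4=0, P5=4, P6=4) → (P0=0, P1=1, P2=3, P3=1, P4=0, P5=4, P6=5)
step 6: fire γ:  (P0=0, P1=1, P2=3, P3=1, P4=0, P5=4, P6=5) → (P0=0, P1=1, P2=3, P3=1, P4=0, P5=4, P6=6)
step 7: fire γ:  (P0=0, P1=1, P2=3, P3=1, P4=0, P5=4, P6=6) → (P0=0, P1=1, P2=3, P3=1, P4=0, P5=4, P6=7)
step 8: fire γ:  (P0=0, P1=1, P2=3, P3=1, P4=0, P5=4, P6=7) → (P0=0, P1=1, P2=3, P3=1, P4=0, P5=4, P6=8)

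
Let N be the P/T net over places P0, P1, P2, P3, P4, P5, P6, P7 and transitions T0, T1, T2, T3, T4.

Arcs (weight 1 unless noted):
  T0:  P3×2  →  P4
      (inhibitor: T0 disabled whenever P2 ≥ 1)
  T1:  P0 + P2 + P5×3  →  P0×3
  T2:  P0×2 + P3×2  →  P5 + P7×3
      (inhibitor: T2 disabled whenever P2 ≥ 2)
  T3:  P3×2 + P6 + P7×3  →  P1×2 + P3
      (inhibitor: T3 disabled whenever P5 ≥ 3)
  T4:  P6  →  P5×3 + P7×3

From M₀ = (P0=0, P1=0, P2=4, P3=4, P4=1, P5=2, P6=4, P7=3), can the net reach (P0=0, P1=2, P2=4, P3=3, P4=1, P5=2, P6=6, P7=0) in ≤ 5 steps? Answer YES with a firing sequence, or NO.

depth 0: 1 marking
depth 1: 3 markings reached so far
depth 2: 5 markings reached so far
depth 3: 7 markings reached so far
depth 4: 9 markings reached so far
depth 5: 9 markings reached so far
(frontier empty at depth 5; search complete)
target is not among the 9 markings reachable within 5 steps

NO — not reachable within 5 firings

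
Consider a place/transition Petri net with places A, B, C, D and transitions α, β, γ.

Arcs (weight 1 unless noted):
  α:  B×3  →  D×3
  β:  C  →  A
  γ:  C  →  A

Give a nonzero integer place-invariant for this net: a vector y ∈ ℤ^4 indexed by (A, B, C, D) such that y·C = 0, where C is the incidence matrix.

y = (A:1, B:0, C:1, D:0)

Incidence matrix C (rows=places, cols=transitions):
        α    β    γ
    A   0    1    1
    B  -3    0    0
    C   0   -1   -1
    D   3    0    0

Candidate y = [1, 0, 1, 0]; check y·C column-wise:
  col α: 1·0 + 0·-3 + 1·0 + 0·3 = 0
  col β: 1·1 + 1·-1 = 0
  col γ: 1·1 + 1·-1 = 0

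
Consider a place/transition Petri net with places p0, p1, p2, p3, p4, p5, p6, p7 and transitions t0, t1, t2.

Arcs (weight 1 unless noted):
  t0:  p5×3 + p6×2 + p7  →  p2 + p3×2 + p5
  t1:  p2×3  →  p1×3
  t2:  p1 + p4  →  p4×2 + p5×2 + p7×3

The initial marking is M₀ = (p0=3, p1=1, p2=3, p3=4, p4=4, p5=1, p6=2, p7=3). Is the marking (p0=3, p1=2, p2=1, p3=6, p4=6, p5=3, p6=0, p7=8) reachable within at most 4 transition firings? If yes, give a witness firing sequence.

step 1: fire t1:  (p0=3, p1=1, p2=3, p3=4, p4=4, p5=1, p6=2, p7=3) → (p0=3, p1=4, p2=0, p3=4, p4=4, p5=1, p6=2, p7=3)
step 2: fire t2:  (p0=3, p1=4, p2=0, p3=4, p4=4, p5=1, p6=2, p7=3) → (p0=3, p1=3, p2=0, p3=4, p4=5, p5=3, p6=2, p7=6)
step 3: fire t0:  (p0=3, p1=3, p2=0, p3=4, p4=5, p5=3, p6=2, p7=6) → (p0=3, p1=3, p2=1, p3=6, p4=5, p5=1, p6=0, p7=5)
step 4: fire t2:  (p0=3, p1=3, p2=1, p3=6, p4=5, p5=1, p6=0, p7=5) → (p0=3, p1=2, p2=1, p3=6, p4=6, p5=3, p6=0, p7=8)

YES — reachable via ⟨t1, t2, t0, t2⟩ (4 firings)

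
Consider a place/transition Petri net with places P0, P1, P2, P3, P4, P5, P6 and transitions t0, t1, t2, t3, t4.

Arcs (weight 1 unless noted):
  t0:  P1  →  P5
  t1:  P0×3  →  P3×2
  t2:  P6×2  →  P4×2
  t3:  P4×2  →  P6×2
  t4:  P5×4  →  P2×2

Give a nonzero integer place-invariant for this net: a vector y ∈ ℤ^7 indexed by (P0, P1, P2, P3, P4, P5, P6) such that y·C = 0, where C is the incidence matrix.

Incidence matrix C (rows=places, cols=transitions):
       t0   t1   t2   t3   t4
   P0   0   -3    0    0    0
   P1  -1    0    0    0    0
   P2   0    0    0    0    2
   P3   0    2    0    0    0
   P4   0    0    2   -2    0
   P5   1    0    0    0   -4
   P6   0    0   -2    2    0

Candidate y = [2, 0, 0, 3, 0, 0, 0]; check y·C column-wise:
  col t0: 2·0 + 0·-1 + 3·0 + 0·1 = 0
  col t1: 2·-3 + 3·2 = 0
  col t2: 2·0 + 3·0 + 0·2 + 0·-2 = 0
  col t3: 2·0 + 3·0 + 0·-2 + 0·2 = 0
  col t4: 2·0 + 0·2 + 3·0 + 0·-4 = 0

y = (P0:2, P1:0, P2:0, P3:3, P4:0, P5:0, P6:0)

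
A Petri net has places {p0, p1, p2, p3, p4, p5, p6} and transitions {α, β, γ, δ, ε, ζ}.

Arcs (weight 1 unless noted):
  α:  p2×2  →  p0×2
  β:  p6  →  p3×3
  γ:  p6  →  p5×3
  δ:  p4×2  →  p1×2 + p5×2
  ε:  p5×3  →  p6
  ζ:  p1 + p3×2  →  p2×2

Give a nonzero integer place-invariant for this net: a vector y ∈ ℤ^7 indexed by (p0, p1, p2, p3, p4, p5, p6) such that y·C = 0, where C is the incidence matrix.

Incidence matrix C (rows=places, cols=transitions):
        α    β    γ    δ    ε    ζ
   p0   2    0    0    0    0    0
   p1   0    0    0    2    0   -1
   p2  -2    0    0    0    0    2
   p3   0    3    0    0    0   -2
   p4   0    0    0   -2    0    0
   p5   0    0    3    2   -3    0
   p6   0   -1   -1    0    1    0

Candidate y = [1, 2, 1, 0, 2, 0, 0]; check y·C column-wise:
  col α: 1·2 + 2·0 + 1·-2 + 2·0 = 0
  col β: 1·0 + 2·0 + 1·0 + 0·3 + 2·0 + 0·-1 = 0
  col γ: 1·0 + 2·0 + 1·0 + 2·0 + 0·3 + 0·-1 = 0
  col δ: 1·0 + 2·2 + 1·0 + 2·-2 + 0·2 = 0
  col ε: 1·0 + 2·0 + 1·0 + 2·0 + 0·-3 + 0·1 = 0
  col ζ: 1·0 + 2·-1 + 1·2 + 0·-2 + 2·0 = 0

y = (p0:1, p1:2, p2:1, p3:0, p4:2, p5:0, p6:0)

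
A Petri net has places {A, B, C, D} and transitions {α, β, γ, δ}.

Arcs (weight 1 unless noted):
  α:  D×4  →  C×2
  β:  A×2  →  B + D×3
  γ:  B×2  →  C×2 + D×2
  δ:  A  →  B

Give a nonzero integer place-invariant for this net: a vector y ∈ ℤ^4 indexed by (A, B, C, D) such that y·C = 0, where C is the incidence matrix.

y = (A:3, B:3, C:2, D:1)

Incidence matrix C (rows=places, cols=transitions):
        α    β    γ    δ
    A   0   -2    0   -1
    B   0    1   -2    1
    C   2    0    2    0
    D  -4    3    2    0

Candidate y = [3, 3, 2, 1]; check y·C column-wise:
  col α: 3·0 + 3·0 + 2·2 + 1·-4 = 0
  col β: 3·-2 + 3·1 + 2·0 + 1·3 = 0
  col γ: 3·0 + 3·-2 + 2·2 + 1·2 = 0
  col δ: 3·-1 + 3·1 + 2·0 + 1·0 = 0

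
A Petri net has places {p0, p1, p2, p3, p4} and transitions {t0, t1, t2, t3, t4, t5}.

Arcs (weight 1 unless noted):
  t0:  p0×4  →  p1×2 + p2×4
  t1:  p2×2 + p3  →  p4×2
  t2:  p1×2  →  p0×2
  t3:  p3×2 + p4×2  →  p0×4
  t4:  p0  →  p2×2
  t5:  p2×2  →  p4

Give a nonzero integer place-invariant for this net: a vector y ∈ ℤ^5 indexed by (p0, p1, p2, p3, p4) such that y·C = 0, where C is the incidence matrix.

y = (p0:2, p1:2, p2:1, p3:2, p4:2)

Incidence matrix C (rows=places, cols=transitions):
       t0   t1   t2   t3   t4   t5
   p0  -4    0    2    4   -1    0
   p1   2    0   -2    0    0    0
   p2   4   -2    0    0    2   -2
   p3   0   -1    0   -2    0    0
   p4   0    2    0   -2    0    1

Candidate y = [2, 2, 1, 2, 2]; check y·C column-wise:
  col t0: 2·-4 + 2·2 + 1·4 + 2·0 + 2·0 = 0
  col t1: 2·0 + 2·0 + 1·-2 + 2·-1 + 2·2 = 0
  col t2: 2·2 + 2·-2 + 1·0 + 2·0 + 2·0 = 0
  col t3: 2·4 + 2·0 + 1·0 + 2·-2 + 2·-2 = 0
  col t4: 2·-1 + 2·0 + 1·2 + 2·0 + 2·0 = 0
  col t5: 2·0 + 2·0 + 1·-2 + 2·0 + 2·1 = 0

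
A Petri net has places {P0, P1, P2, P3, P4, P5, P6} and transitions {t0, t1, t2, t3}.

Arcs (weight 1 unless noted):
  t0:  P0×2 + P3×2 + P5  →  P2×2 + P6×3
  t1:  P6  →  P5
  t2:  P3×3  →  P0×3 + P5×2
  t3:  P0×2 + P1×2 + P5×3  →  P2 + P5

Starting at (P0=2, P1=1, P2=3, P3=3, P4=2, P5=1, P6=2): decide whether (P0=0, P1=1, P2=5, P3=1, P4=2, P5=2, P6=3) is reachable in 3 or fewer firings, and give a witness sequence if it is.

step 1: fire t0:  (P0=2, P1=1, P2=3, P3=3, P4=2, P5=1, P6=2) → (P0=0, P1=1, P2=5, P3=1, P4=2, P5=0, P6=5)
step 2: fire t1:  (P0=0, P1=1, P2=5, P3=1, P4=2, P5=0, P6=5) → (P0=0, P1=1, P2=5, P3=1, P4=2, P5=1, P6=4)
step 3: fire t1:  (P0=0, P1=1, P2=5, P3=1, P4=2, P5=1, P6=4) → (P0=0, P1=1, P2=5, P3=1, P4=2, P5=2, P6=3)

YES — reachable via ⟨t0, t1, t1⟩ (3 firings)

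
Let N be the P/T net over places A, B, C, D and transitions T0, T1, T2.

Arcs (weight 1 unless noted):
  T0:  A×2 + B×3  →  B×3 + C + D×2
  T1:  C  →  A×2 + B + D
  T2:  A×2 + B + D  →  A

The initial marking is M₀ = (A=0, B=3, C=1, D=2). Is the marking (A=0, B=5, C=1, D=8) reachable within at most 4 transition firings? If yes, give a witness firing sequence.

YES — reachable via ⟨T1, T0, T1, T0⟩ (4 firings)

step 1: fire T1:  (A=0, B=3, C=1, D=2) → (A=2, B=4, C=0, D=3)
step 2: fire T0:  (A=2, B=4, C=0, D=3) → (A=0, B=4, C=1, D=5)
step 3: fire T1:  (A=0, B=4, C=1, D=5) → (A=2, B=5, C=0, D=6)
step 4: fire T0:  (A=2, B=5, C=0, D=6) → (A=0, B=5, C=1, D=8)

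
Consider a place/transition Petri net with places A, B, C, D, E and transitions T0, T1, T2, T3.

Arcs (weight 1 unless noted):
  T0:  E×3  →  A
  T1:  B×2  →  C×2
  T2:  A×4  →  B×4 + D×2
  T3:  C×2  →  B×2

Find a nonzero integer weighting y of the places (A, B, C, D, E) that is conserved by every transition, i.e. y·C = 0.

y = (A:0, B:1, C:1, D:-2, E:0)

Incidence matrix C (rows=places, cols=transitions):
       T0   T1   T2   T3
    A   1    0   -4    0
    B   0   -2    4    2
    C   0    2    0   -2
    D   0    0    2    0
    E  -3    0    0    0

Candidate y = [0, 1, 1, -2, 0]; check y·C column-wise:
  col T0: 0·1 + 1·0 + 1·0 + -2·0 + 0·-3 = 0
  col T1: 1·-2 + 1·2 + -2·0 = 0
  col T2: 0·-4 + 1·4 + 1·0 + -2·2 = 0
  col T3: 1·2 + 1·-2 + -2·0 = 0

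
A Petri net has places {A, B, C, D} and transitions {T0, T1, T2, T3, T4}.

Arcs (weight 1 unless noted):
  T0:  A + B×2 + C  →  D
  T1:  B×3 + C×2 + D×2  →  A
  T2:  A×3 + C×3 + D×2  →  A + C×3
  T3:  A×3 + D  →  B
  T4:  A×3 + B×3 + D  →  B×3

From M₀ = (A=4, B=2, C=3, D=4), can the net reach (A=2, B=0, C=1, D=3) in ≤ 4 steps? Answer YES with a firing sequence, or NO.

NO — not reachable within 4 firings

depth 0: 1 marking
depth 1: 4 markings reached so far
depth 2: 7 markings reached so far
depth 3: 7 markings reached so far
(frontier empty at depth 3; search complete)
target is not among the 7 markings reachable within 4 steps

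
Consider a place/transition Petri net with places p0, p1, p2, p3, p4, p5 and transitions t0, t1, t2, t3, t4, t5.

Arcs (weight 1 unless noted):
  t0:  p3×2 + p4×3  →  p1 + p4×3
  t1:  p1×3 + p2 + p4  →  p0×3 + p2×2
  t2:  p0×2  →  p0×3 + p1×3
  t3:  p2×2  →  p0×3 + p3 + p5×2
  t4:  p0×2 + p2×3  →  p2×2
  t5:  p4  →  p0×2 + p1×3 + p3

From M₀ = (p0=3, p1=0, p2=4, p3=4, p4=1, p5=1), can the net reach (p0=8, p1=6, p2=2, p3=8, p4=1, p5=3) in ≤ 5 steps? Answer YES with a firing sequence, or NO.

NO — not reachable within 5 firings

depth 0: 1 marking
depth 1: 5 markings reached so far
depth 2: 14 markings reached so far
depth 3: 29 markings reached so far
depth 4: 49 markings reached so far
depth 5: 72 markings reached so far
target is not among the 72 markings reachable within 5 steps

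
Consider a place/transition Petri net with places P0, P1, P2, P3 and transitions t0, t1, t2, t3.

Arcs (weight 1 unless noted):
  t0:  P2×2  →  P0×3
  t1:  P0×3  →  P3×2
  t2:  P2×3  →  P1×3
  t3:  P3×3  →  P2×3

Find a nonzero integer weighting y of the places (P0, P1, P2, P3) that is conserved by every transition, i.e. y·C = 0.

Incidence matrix C (rows=places, cols=transitions):
       t0   t1   t2   t3
   P0   3   -3    0    0
   P1   0    0    3    0
   P2  -2    0   -3    3
   P3   0    2    0   -3

Candidate y = [2, 3, 3, 3]; check y·C column-wise:
  col t0: 2·3 + 3·0 + 3·-2 + 3·0 = 0
  col t1: 2·-3 + 3·0 + 3·0 + 3·2 = 0
  col t2: 2·0 + 3·3 + 3·-3 + 3·0 = 0
  col t3: 2·0 + 3·0 + 3·3 + 3·-3 = 0

y = (P0:2, P1:3, P2:3, P3:3)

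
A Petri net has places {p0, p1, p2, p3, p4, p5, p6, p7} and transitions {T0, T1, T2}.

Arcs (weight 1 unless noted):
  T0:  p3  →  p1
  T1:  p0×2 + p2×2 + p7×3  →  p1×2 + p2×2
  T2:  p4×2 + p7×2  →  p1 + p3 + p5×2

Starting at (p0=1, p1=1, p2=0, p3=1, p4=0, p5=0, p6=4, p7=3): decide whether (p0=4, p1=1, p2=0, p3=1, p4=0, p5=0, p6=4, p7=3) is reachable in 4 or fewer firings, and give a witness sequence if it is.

NO — not reachable within 4 firings

depth 0: 1 marking
depth 1: 2 markings reached so far
depth 2: 2 markings reached so far
(frontier empty at depth 2; search complete)
target is not among the 2 markings reachable within 4 steps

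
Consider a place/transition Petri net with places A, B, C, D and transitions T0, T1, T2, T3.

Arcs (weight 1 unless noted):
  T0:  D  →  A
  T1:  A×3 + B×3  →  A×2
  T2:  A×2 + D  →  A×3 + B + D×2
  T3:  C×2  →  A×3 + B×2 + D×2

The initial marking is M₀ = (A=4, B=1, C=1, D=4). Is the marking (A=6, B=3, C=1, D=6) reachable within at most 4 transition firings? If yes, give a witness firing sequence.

YES — reachable via ⟨T2, T2⟩ (2 firings)

step 1: fire T2:  (A=4, B=1, C=1, D=4) → (A=5, B=2, C=1, D=5)
step 2: fire T2:  (A=5, B=2, C=1, D=5) → (A=6, B=3, C=1, D=6)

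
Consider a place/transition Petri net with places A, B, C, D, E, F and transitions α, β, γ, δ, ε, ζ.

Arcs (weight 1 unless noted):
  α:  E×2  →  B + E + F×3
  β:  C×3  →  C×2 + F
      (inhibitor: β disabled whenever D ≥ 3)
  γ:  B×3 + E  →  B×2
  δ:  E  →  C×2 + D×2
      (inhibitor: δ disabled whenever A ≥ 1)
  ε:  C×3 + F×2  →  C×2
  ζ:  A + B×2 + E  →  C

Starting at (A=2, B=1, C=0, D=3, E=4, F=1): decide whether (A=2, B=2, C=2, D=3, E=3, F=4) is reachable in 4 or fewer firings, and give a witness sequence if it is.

depth 0: 1 marking
depth 1: 2 markings reached so far
depth 2: 4 markings reached so far
depth 3: 7 markings reached so far
depth 4: 10 markings reached so far
target is not among the 10 markings reachable within 4 steps

NO — not reachable within 4 firings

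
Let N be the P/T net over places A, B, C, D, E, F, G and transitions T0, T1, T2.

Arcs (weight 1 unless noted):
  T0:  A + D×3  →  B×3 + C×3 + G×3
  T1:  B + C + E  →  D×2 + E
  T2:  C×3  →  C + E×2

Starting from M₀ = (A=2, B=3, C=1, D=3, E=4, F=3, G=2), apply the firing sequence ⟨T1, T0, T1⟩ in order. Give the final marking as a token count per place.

(A=1, B=4, C=2, D=4, E=4, F=3, G=5)

step 1: fire T1:  (A=2, B=3, C=1, D=3, E=4, F=3, G=2) → (A=2, B=2, C=0, D=5, E=4, F=3, G=2)
step 2: fire T0:  (A=2, B=2, C=0, D=5, E=4, F=3, G=2) → (A=1, B=5, C=3, D=2, E=4, F=3, G=5)
step 3: fire T1:  (A=1, B=5, C=3, D=2, E=4, F=3, G=5) → (A=1, B=4, C=2, D=4, E=4, F=3, G=5)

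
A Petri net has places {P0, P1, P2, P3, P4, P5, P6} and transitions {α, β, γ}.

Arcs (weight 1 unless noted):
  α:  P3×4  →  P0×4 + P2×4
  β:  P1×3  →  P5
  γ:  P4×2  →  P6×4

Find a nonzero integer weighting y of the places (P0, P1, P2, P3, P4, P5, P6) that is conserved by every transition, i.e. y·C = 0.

Incidence matrix C (rows=places, cols=transitions):
        α    β    γ
   P0   4    0    0
   P1   0   -3    0
   P2   4    0    0
   P3  -4    0    0
   P4   0    0   -2
   P5   0    1    0
   P6   0    0    4

Candidate y = [1, 0, -1, 0, 0, 0, 0]; check y·C column-wise:
  col α: 1·4 + -1·4 + 0·-4 = 0
  col β: 1·0 + 0·-3 + -1·0 + 0·1 = 0
  col γ: 1·0 + -1·0 + 0·-2 + 0·4 = 0

y = (P0:1, P1:0, P2:-1, P3:0, P4:0, P5:0, P6:0)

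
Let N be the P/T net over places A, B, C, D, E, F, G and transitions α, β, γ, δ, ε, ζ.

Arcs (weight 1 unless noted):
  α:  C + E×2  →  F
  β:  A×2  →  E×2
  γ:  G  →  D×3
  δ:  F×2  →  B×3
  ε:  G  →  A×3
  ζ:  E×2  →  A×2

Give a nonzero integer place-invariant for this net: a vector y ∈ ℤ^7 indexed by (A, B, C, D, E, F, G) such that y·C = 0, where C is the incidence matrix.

y = (A:0, B:2, C:3, D:0, E:0, F:3, G:0)

Incidence matrix C (rows=places, cols=transitions):
        α    β    γ    δ    ε    ζ
    A   0   -2    0    0    3    2
    B   0    0    0    3    0    0
    C  -1    0    0    0    0    0
    D   0    0    3    0    0    0
    E  -2    2    0    0    0   -2
    F   1    0    0   -2    0    0
    G   0    0   -1    0   -1    0

Candidate y = [0, 2, 3, 0, 0, 3, 0]; check y·C column-wise:
  col α: 2·0 + 3·-1 + 0·-2 + 3·1 = 0
  col β: 0·-2 + 2·0 + 3·0 + 0·2 + 3·0 = 0
  col γ: 2·0 + 3·0 + 0·3 + 3·0 + 0·-1 = 0
  col δ: 2·3 + 3·0 + 3·-2 = 0
  col ε: 0·3 + 2·0 + 3·0 + 3·0 + 0·-1 = 0
  col ζ: 0·2 + 2·0 + 3·0 + 0·-2 + 3·0 = 0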